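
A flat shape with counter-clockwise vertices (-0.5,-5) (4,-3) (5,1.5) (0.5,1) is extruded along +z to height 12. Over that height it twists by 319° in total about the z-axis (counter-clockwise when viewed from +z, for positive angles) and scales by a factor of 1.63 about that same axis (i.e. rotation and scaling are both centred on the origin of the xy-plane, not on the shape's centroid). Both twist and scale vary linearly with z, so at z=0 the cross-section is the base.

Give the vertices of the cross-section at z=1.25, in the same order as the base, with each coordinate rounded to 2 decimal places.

t = z/height = 1.25/12 = 0.104167
s = 1 + (scale-1)·z/height = 1 + (1.63-1)·1.25/12 = 1.065625
θ = twist·z/height = 319°·1.25/12 = 33.2292° = 0.579958 rad
cos θ = 0.836485, sin θ = 0.547989 (intermediates below are computed at full precision and shown rounded to 5 d.p.)
v1: (-0.5,-5) → rotate → (2.32170,-4.45642) → ×s → (2.47406,-4.74887) → (2.47,-4.75)
v2: (4,-3) → rotate → (4.98991,-0.31750) → ×s → (5.31737,-0.33834) → (5.32,-0.34)
v3: (5,1.5) → rotate → (3.36044,3.99467) → ×s → (3.58097,4.25682) → (3.58,4.26)
v4: (0.5,1) → rotate → (-0.12975,1.11048) → ×s → (-0.13826,1.18336) → (-0.14,1.18)

Cross-section at z=1.25: (2.47,-4.75) (5.32,-0.34) (3.58,4.26) (-0.14,1.18)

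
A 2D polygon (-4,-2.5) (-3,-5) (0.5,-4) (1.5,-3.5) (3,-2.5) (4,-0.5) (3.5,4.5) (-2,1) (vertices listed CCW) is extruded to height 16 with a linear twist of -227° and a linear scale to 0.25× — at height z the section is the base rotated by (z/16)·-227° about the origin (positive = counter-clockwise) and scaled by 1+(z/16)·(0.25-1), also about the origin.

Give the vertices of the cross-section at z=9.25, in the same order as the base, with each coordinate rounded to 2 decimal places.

Cross-section at z=9.25: (0.43,2.64) (-1.01,3.14) (-1.89,1.28) (-2.05,0.67) (-2.18,-0.34) (-1.71,-1.52) (0.61,-3.17) (1.17,0.48)

t = z/height = 9.25/16 = 0.578125
s = 1 + (scale-1)·z/height = 1 + (0.25-1)·9.25/16 = 0.566406
θ = twist·z/height = -227°·9.25/16 = -131.2344° = -2.290472 rad
cos θ = -0.659141, sin θ = -0.752020 (intermediates below are computed at full precision and shown rounded to 5 d.p.)
v1: (-4,-2.5) → rotate → (0.75651,4.65593) → ×s → (0.42849,2.63715) → (0.43,2.64)
v2: (-3,-5) → rotate → (-1.78268,5.55176) → ×s → (-1.00972,3.14455) → (-1.01,3.14)
v3: (0.5,-4) → rotate → (-3.33765,2.26055) → ×s → (-1.89047,1.28039) → (-1.89,1.28)
v4: (1.5,-3.5) → rotate → (-3.62078,1.17896) → ×s → (-2.05083,0.66777) → (-2.05,0.67)
v5: (3,-2.5) → rotate → (-3.85747,-0.60821) → ×s → (-2.18490,-0.34449) → (-2.18,-0.34)
v6: (4,-0.5) → rotate → (-3.01257,-2.67851) → ×s → (-1.70634,-1.51712) → (-1.71,-1.52)
v7: (3.5,4.5) → rotate → (1.07710,-5.59820) → ×s → (0.61007,-3.17086) → (0.61,-3.17)
v8: (-2,1) → rotate → (2.07030,0.84490) → ×s → (1.17263,0.47856) → (1.17,0.48)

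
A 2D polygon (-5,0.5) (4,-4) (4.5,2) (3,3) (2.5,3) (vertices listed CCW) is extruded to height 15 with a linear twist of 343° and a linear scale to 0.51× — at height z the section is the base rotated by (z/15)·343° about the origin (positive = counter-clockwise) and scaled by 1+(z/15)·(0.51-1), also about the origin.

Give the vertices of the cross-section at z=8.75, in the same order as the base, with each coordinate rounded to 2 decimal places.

t = z/height = 8.75/15 = 0.583333
s = 1 + (scale-1)·z/height = 1 + (0.51-1)·8.75/15 = 0.714167
θ = twist·z/height = 343°·8.75/15 = 200.0833° = 3.492113 rad
cos θ = -0.939194, sin θ = -0.343387 (intermediates below are computed at full precision and shown rounded to 5 d.p.)
v1: (-5,0.5) → rotate → (4.86766,1.24734) → ×s → (3.47632,0.89081) → (3.48,0.89)
v2: (4,-4) → rotate → (-5.13032,2.38323) → ×s → (-3.66391,1.70202) → (-3.66,1.70)
v3: (4.5,2) → rotate → (-3.53960,-3.42363) → ×s → (-2.52786,-2.44504) → (-2.53,-2.45)
v4: (3,3) → rotate → (-1.78742,-3.84774) → ×s → (-1.27652,-2.74793) → (-1.28,-2.75)
v5: (2.5,3) → rotate → (-1.31783,-3.67605) → ×s → (-0.94115,-2.62531) → (-0.94,-2.63)

Cross-section at z=8.75: (3.48,0.89) (-3.66,1.70) (-2.53,-2.45) (-1.28,-2.75) (-0.94,-2.63)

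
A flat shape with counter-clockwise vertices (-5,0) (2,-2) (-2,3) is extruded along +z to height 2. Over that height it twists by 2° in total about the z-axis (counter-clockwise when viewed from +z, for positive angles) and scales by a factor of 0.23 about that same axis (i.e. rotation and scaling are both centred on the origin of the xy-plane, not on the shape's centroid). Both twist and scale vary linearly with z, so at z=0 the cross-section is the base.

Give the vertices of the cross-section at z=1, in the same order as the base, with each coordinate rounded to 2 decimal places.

Cross-section at z=1: (-3.07,-0.05) (1.25,-1.21) (-1.26,1.82)

t = z/height = 1/2 = 0.5
s = 1 + (scale-1)·z/height = 1 + (0.23-1)·1/2 = 0.615000
θ = twist·z/height = 2°·1/2 = 1.0000° = 0.017453 rad
cos θ = 0.999848, sin θ = 0.017452 (intermediates below are computed at full precision and shown rounded to 5 d.p.)
v1: (-5,0) → rotate → (-4.99924,-0.08726) → ×s → (-3.07453,-0.05367) → (-3.07,-0.05)
v2: (2,-2) → rotate → (2.03460,-1.96479) → ×s → (1.25128,-1.20835) → (1.25,-1.21)
v3: (-2,3) → rotate → (-2.05205,2.96464) → ×s → (-1.26201,1.82325) → (-1.26,1.82)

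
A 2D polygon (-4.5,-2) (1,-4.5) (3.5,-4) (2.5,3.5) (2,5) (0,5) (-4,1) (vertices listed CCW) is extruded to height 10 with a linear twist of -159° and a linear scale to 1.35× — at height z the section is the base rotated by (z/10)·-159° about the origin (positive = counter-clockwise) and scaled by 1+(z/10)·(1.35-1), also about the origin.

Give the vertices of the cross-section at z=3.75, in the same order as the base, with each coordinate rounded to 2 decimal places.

Cross-section at z=3.75: (-4.53,3.25) (-3.82,-3.55) (-1.90,-5.70) (4.85,-0.44) (6.02,0.91) (4.88,2.86) (-1.31,4.48)

t = z/height = 3.75/10 = 0.375
s = 1 + (scale-1)·z/height = 1 + (1.35-1)·3.75/10 = 1.131250
θ = twist·z/height = -159°·3.75/10 = -59.6250° = -1.040653 rad
cos θ = 0.505657, sin θ = -0.862734 (intermediates below are computed at full precision and shown rounded to 5 d.p.)
v1: (-4.5,-2) → rotate → (-4.00093,2.87099) → ×s → (-4.52605,3.24781) → (-4.53,3.25)
v2: (1,-4.5) → rotate → (-3.37665,-3.13819) → ×s → (-3.81983,-3.55008) → (-3.82,-3.55)
v3: (3.5,-4) → rotate → (-1.68114,-5.04220) → ×s → (-1.90179,-5.70399) → (-1.90,-5.70)
v4: (2.5,3.5) → rotate → (4.28371,-0.38704) → ×s → (4.84595,-0.43783) → (4.85,-0.44)
v5: (2,5) → rotate → (5.32499,0.80282) → ×s → (6.02389,0.90819) → (6.02,0.91)
v6: (0,5) → rotate → (4.31367,2.52829) → ×s → (4.87984,2.86012) → (4.88,2.86)
v7: (-4,1) → rotate → (-1.15990,3.95659) → ×s → (-1.31213,4.47590) → (-1.31,4.48)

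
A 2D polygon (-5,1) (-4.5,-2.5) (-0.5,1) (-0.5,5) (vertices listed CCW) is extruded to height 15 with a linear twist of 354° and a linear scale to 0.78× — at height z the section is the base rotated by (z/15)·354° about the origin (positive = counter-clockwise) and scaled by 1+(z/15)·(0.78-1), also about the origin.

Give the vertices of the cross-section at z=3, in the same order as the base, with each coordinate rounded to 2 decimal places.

t = z/height = 3/15 = 0.2
s = 1 + (scale-1)·z/height = 1 + (0.78-1)·3/15 = 0.956000
θ = twist·z/height = 354°·3/15 = 70.8000° = 1.235693 rad
cos θ = 0.328867, sin θ = 0.944376 (intermediates below are computed at full precision and shown rounded to 5 d.p.)
v1: (-5,1) → rotate → (-2.58871,-4.39302) → ×s → (-2.47481,-4.19972) → (-2.47,-4.20)
v2: (-4.5,-2.5) → rotate → (0.88104,-5.07186) → ×s → (0.84228,-4.84870) → (0.84,-4.85)
v3: (-0.5,1) → rotate → (-1.10881,-0.14332) → ×s → (-1.06002,-0.13702) → (-1.06,-0.14)
v4: (-0.5,5) → rotate → (-4.88632,1.17215) → ×s → (-4.67132,1.12057) → (-4.67,1.12)

Cross-section at z=3: (-2.47,-4.20) (0.84,-4.85) (-1.06,-0.14) (-4.67,1.12)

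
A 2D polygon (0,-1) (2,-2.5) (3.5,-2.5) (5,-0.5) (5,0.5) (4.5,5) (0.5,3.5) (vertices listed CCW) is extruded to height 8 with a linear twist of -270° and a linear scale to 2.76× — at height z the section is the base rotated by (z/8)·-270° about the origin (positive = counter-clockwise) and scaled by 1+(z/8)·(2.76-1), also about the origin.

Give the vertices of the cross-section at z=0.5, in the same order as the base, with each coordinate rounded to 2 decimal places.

Cross-section at z=0.5: (-0.32,-1.06) (1.32,-3.30) (2.91,-3.78) (5.15,-2.14) (5.47,-1.08) (6.39,3.86) (1.66,3.56)

t = z/height = 0.5/8 = 0.0625
s = 1 + (scale-1)·z/height = 1 + (2.76-1)·0.5/8 = 1.110000
θ = twist·z/height = -270°·0.5/8 = -16.8750° = -0.294524 rad
cos θ = 0.956940, sin θ = -0.290285 (intermediates below are computed at full precision and shown rounded to 5 d.p.)
v1: (0,-1) → rotate → (-0.29028,-0.95694) → ×s → (-0.32222,-1.06220) → (-0.32,-1.06)
v2: (2,-2.5) → rotate → (1.18817,-2.97292) → ×s → (1.31887,-3.29994) → (1.32,-3.30)
v3: (3.5,-2.5) → rotate → (2.62358,-3.40835) → ×s → (2.91217,-3.78327) → (2.91,-3.78)
v4: (5,-0.5) → rotate → (4.63956,-1.92989) → ×s → (5.14991,-2.14218) → (5.15,-2.14)
v5: (5,0.5) → rotate → (4.92984,-0.97295) → ×s → (5.47213,-1.07998) → (5.47,-1.08)
v6: (4.5,5) → rotate → (5.75765,3.47842) → ×s → (6.39100,3.86105) → (6.39,3.86)
v7: (0.5,3.5) → rotate → (1.49447,3.20415) → ×s → (1.65886,3.55661) → (1.66,3.56)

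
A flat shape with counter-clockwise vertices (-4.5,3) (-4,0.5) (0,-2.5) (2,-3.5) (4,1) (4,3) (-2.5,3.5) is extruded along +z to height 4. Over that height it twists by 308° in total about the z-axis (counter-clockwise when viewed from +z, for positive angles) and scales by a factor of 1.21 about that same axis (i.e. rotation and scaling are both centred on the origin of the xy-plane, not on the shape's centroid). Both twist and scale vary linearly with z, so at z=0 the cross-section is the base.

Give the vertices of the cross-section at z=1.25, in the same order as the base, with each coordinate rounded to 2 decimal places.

Cross-section at z=1.25: (-2.66,-5.11) (-0.07,-4.30) (2.65,0.29) (3.48,2.52) (-1.52,4.12) (-3.64,3.89) (-3.42,-3.05)

t = z/height = 1.25/4 = 0.3125
s = 1 + (scale-1)·z/height = 1 + (1.21-1)·1.25/4 = 1.065625
θ = twist·z/height = 308°·1.25/4 = 96.2500° = 1.679879 rad
cos θ = -0.108867, sin θ = 0.994056 (intermediates below are computed at full precision and shown rounded to 5 d.p.)
v1: (-4.5,3) → rotate → (-2.49227,-4.79985) → ×s → (-2.65582,-5.11484) → (-2.66,-5.11)
v2: (-4,0.5) → rotate → (-0.06156,-4.03066) → ×s → (-0.06560,-4.29517) → (-0.07,-4.30)
v3: (0,-2.5) → rotate → (2.48514,0.27217) → ×s → (2.64823,0.29003) → (2.65,0.29)
v4: (2,-3.5) → rotate → (3.26146,2.36915) → ×s → (3.47550,2.52462) → (3.48,2.52)
v5: (4,1) → rotate → (-1.42952,3.86736) → ×s → (-1.52334,4.12115) → (-1.52,4.12)
v6: (4,3) → rotate → (-3.41764,3.64962) → ×s → (-3.64192,3.88913) → (-3.64,3.89)
v7: (-2.5,3.5) → rotate → (-3.20703,-2.86617) → ×s → (-3.41749,-3.05427) → (-3.42,-3.05)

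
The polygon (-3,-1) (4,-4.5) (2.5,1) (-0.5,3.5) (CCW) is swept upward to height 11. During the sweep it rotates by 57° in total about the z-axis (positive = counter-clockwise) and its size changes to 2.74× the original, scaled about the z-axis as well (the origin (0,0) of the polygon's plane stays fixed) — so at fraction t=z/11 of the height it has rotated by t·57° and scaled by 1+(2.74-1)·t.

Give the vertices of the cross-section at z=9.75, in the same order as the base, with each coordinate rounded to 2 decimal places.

t = z/height = 9.75/11 = 0.886364
s = 1 + (scale-1)·z/height = 1 + (2.74-1)·9.75/11 = 2.542273
θ = twist·z/height = 57°·9.75/11 = 50.5227° = 0.881788 rad
cos θ = 0.635772, sin θ = 0.771877 (intermediates below are computed at full precision and shown rounded to 5 d.p.)
v1: (-3,-1) → rotate → (-1.13544,-2.95140) → ×s → (-2.88660,-7.50327) → (-2.89,-7.50)
v2: (4,-4.5) → rotate → (6.01653,0.22653) → ×s → (15.29567,0.57591) → (15.30,0.58)
v3: (2.5,1) → rotate → (0.81755,2.56546) → ×s → (2.07844,6.52211) → (2.08,6.52)
v4: (-0.5,3.5) → rotate → (-3.01945,1.83926) → ×s → (-7.67628,4.67591) → (-7.68,4.68)

Cross-section at z=9.75: (-2.89,-7.50) (15.30,0.58) (2.08,6.52) (-7.68,4.68)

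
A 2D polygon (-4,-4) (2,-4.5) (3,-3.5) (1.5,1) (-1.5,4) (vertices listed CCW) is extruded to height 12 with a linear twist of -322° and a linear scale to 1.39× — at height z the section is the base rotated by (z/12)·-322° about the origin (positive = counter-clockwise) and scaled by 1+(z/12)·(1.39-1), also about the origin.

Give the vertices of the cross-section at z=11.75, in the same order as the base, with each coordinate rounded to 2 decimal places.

t = z/height = 11.75/12 = 0.979167
s = 1 + (scale-1)·z/height = 1 + (1.39-1)·11.75/12 = 1.381875
θ = twist·z/height = -322°·11.75/12 = -315.2917° = -5.502878 rad
cos θ = 0.710697, sin θ = 0.703498 (intermediates below are computed at full precision and shown rounded to 5 d.p.)
v1: (-4,-4) → rotate → (-0.02880,-5.65678) → ×s → (-0.03979,-7.81696) → (-0.04,-7.82)
v2: (2,-4.5) → rotate → (4.58714,-1.79114) → ×s → (6.33885,-2.47513) → (6.34,-2.48)
v3: (3,-3.5) → rotate → (4.59433,-0.37695) → ×s → (6.34880,-0.52089) → (6.35,-0.52)
v4: (1.5,1) → rotate → (0.36255,1.76594) → ×s → (0.50100,2.44031) → (0.50,2.44)
v5: (-1.5,4) → rotate → (-3.88004,1.78754) → ×s → (-5.36173,2.47016) → (-5.36,2.47)

Cross-section at z=11.75: (-0.04,-7.82) (6.34,-2.48) (6.35,-0.52) (0.50,2.44) (-5.36,2.47)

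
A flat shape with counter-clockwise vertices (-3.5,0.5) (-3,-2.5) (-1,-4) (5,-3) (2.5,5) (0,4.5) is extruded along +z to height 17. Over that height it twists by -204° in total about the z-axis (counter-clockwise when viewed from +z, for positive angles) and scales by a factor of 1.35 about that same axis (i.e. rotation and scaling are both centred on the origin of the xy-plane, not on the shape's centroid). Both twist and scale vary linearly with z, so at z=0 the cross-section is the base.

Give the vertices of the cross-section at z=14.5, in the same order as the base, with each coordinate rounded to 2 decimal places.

t = z/height = 14.5/17 = 0.852941
s = 1 + (scale-1)·z/height = 1 + (1.35-1)·14.5/17 = 1.298529
θ = twist·z/height = -204°·14.5/17 = -174.0000° = -3.036873 rad
cos θ = -0.994522, sin θ = -0.104528 (intermediates below are computed at full precision and shown rounded to 5 d.p.)
v1: (-3.5,0.5) → rotate → (3.53309,-0.13141) → ×s → (4.58782,-0.17064) → (4.59,-0.17)
v2: (-3,-2.5) → rotate → (2.72224,2.79989) → ×s → (3.53491,3.63574) → (3.53,3.64)
v3: (-1,-4) → rotate → (0.57641,4.08262) → ×s → (0.74848,5.30140) → (0.75,5.30)
v4: (5,-3) → rotate → (-5.28619,2.46092) → ×s → (-6.86428,3.19558) → (-6.86,3.20)
v5: (2.5,5) → rotate → (-1.96366,-5.23393) → ×s → (-2.54987,-6.79641) → (-2.55,-6.80)
v6: (0,4.5) → rotate → (0.47038,-4.47535) → ×s → (0.61080,-5.81137) → (0.61,-5.81)

Cross-section at z=14.5: (4.59,-0.17) (3.53,3.64) (0.75,5.30) (-6.86,3.20) (-2.55,-6.80) (0.61,-5.81)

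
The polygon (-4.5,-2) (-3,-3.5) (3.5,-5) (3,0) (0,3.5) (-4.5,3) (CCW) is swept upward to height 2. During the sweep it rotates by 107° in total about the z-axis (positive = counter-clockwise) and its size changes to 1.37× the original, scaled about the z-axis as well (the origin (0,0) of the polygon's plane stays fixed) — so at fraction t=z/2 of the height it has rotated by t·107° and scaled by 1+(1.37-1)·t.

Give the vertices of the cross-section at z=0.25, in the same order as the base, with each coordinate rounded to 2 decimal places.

Cross-section at z=0.25: (-4.10,-3.12) (-2.21,-4.29) (4.77,-4.24) (3.05,0.73) (-0.85,3.56) (-5.31,1.96)

t = z/height = 0.25/2 = 0.125
s = 1 + (scale-1)·z/height = 1 + (1.37-1)·0.25/2 = 1.046250
θ = twist·z/height = 107°·0.25/2 = 13.3750° = 0.233438 rad
cos θ = 0.972877, sin θ = 0.231323 (intermediates below are computed at full precision and shown rounded to 5 d.p.)
v1: (-4.5,-2) → rotate → (-3.91530,-2.98671) → ×s → (-4.09638,-3.12484) → (-4.10,-3.12)
v2: (-3,-3.5) → rotate → (-2.10900,-4.09904) → ×s → (-2.20654,-4.28862) → (-2.21,-4.29)
v3: (3.5,-5) → rotate → (4.56169,-4.05475) → ×s → (4.77266,-4.24228) → (4.77,-4.24)
v4: (3,0) → rotate → (2.91863,0.69397) → ×s → (3.05362,0.72607) → (3.05,0.73)
v5: (0,3.5) → rotate → (-0.80963,3.40507) → ×s → (-0.84708,3.56255) → (-0.85,3.56)
v6: (-4.5,3) → rotate → (-5.07192,1.87768) → ×s → (-5.30649,1.96452) → (-5.31,1.96)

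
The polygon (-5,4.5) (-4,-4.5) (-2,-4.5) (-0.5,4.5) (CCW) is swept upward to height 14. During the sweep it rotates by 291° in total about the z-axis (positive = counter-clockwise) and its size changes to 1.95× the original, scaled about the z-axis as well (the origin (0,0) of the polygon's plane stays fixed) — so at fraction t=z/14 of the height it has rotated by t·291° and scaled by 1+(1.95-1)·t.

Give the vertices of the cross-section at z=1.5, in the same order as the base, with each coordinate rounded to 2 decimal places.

Cross-section at z=1.5: (-7.28,1.39) (-1.20,-6.52) (0.68,-5.38) (-3.04,3.96)

t = z/height = 1.5/14 = 0.107143
s = 1 + (scale-1)·z/height = 1 + (1.95-1)·1.5/14 = 1.101786
θ = twist·z/height = 291°·1.5/14 = 31.1786° = 0.544169 rad
cos θ = 0.855558, sin θ = 0.517707 (intermediates below are computed at full precision and shown rounded to 5 d.p.)
v1: (-5,4.5) → rotate → (-6.60747,1.26148) → ×s → (-7.28002,1.38988) → (-7.28,1.39)
v2: (-4,-4.5) → rotate → (-1.09255,-5.92084) → ×s → (-1.20376,-6.52350) → (-1.20,-6.52)
v3: (-2,-4.5) → rotate → (0.61857,-4.88542) → ×s → (0.68153,-5.38269) → (0.68,-5.38)
v4: (-0.5,4.5) → rotate → (-2.75746,3.59116) → ×s → (-3.03813,3.95669) → (-3.04,3.96)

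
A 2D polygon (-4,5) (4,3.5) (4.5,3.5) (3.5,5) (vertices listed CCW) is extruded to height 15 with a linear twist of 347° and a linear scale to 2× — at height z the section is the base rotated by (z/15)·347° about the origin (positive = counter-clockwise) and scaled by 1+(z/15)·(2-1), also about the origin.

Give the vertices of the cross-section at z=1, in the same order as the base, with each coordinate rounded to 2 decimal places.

Cross-section at z=1: (-6.02,3.23) (2.46,5.11) (2.95,5.32) (1.34,6.37)

t = z/height = 1/15 = 0.0666667
s = 1 + (scale-1)·z/height = 1 + (2-1)·1/15 = 1.066667
θ = twist·z/height = 347°·1/15 = 23.1333° = 0.403753 rad
cos θ = 0.919593, sin θ = 0.392872 (intermediates below are computed at full precision and shown rounded to 5 d.p.)
v1: (-4,5) → rotate → (-5.64273,3.02648) → ×s → (-6.01892,3.22824) → (-6.02,3.23)
v2: (4,3.5) → rotate → (2.30332,4.79006) → ×s → (2.45687,5.10940) → (2.46,5.11)
v3: (4.5,3.5) → rotate → (2.76312,4.98650) → ×s → (2.94732,5.31893) → (2.95,5.32)
v4: (3.5,5) → rotate → (1.25421,5.97302) → ×s → (1.33783,6.37122) → (1.34,6.37)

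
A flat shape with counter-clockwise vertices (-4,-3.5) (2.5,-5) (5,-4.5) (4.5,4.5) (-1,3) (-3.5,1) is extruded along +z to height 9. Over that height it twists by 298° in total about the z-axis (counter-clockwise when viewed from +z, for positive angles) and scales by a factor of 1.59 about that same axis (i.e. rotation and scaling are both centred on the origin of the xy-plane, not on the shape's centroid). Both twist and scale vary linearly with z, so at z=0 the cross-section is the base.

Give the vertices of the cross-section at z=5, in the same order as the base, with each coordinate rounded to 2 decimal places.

Cross-section at z=5: (6.30,3.18) (-1.56,7.26) (-4.94,7.44) (-7.28,-4.30) (0.29,-4.19) (4.17,-2.45)

t = z/height = 5/9 = 0.555556
s = 1 + (scale-1)·z/height = 1 + (1.59-1)·5/9 = 1.327778
θ = twist·z/height = 298°·5/9 = 165.5556° = 2.889490 rad
cos θ = -0.968390, sin θ = 0.249441 (intermediates below are computed at full precision and shown rounded to 5 d.p.)
v1: (-4,-3.5) → rotate → (4.74660,2.39160) → ×s → (6.30244,3.17551) → (6.30,3.18)
v2: (2.5,-5) → rotate → (-1.17377,5.46555) → ×s → (-1.55850,7.25704) → (-1.56,7.26)
v3: (5,-4.5) → rotate → (-3.71946,5.60496) → ×s → (-4.93862,7.44214) → (-4.94,7.44)
v4: (4.5,4.5) → rotate → (-5.48024,-3.23527) → ×s → (-7.27654,-4.29572) → (-7.28,-4.30)
v5: (-1,3) → rotate → (0.22007,-3.15461) → ×s → (0.29220,-4.18862) → (0.29,-4.19)
v6: (-3.5,1) → rotate → (3.13992,-1.84143) → ×s → (4.16912,-2.44502) → (4.17,-2.45)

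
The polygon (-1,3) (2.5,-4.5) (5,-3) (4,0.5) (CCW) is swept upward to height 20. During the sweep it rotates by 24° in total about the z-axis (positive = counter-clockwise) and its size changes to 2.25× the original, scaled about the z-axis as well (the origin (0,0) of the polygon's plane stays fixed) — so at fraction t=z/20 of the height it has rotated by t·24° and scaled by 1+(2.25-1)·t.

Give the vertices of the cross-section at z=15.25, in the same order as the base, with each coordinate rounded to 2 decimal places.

Cross-section at z=15.25: (-3.69,4.95) (7.40,-6.81) (11.11,-2.50) (7.11,3.38)

t = z/height = 15.25/20 = 0.7625
s = 1 + (scale-1)·z/height = 1 + (2.25-1)·15.25/20 = 1.953125
θ = twist·z/height = 24°·15.25/20 = 18.3000° = 0.319395 rad
cos θ = 0.949425, sin θ = 0.313992 (intermediates below are computed at full precision and shown rounded to 5 d.p.)
v1: (-1,3) → rotate → (-1.89140,2.53428) → ×s → (-3.69415,4.94977) → (-3.69,4.95)
v2: (2.5,-4.5) → rotate → (3.78653,-3.48743) → ×s → (7.39557,-6.81139) → (7.40,-6.81)
v3: (5,-3) → rotate → (5.68910,-1.27831) → ×s → (11.11153,-2.49671) → (11.11,-2.50)
v4: (4,0.5) → rotate → (3.64071,1.73068) → ×s → (7.11075,3.38024) → (7.11,3.38)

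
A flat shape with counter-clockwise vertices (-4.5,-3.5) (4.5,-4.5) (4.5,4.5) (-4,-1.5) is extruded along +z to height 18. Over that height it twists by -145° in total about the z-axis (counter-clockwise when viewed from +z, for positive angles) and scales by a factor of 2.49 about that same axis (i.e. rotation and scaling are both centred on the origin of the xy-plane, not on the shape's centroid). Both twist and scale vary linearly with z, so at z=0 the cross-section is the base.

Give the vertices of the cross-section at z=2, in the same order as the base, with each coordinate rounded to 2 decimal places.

Cross-section at z=2: (-6.17,-2.46) (3.58,-6.49) (6.49,3.58) (-4.96,-0.39)

t = z/height = 2/18 = 0.111111
s = 1 + (scale-1)·z/height = 1 + (2.49-1)·2/18 = 1.165556
θ = twist·z/height = -145°·2/18 = -16.1111° = -0.281192 rad
cos θ = 0.960725, sin θ = -0.277501 (intermediates below are computed at full precision and shown rounded to 5 d.p.)
v1: (-4.5,-3.5) → rotate → (-5.29452,-2.11378) → ×s → (-6.17105,-2.46373) → (-6.17,-2.46)
v2: (4.5,-4.5) → rotate → (3.07451,-5.57202) → ×s → (3.58351,-6.49450) → (3.58,-6.49)
v3: (4.5,4.5) → rotate → (5.57202,3.07451) → ×s → (6.49450,3.58351) → (6.49,3.58)
v4: (-4,-1.5) → rotate → (-4.25915,-0.33108) → ×s → (-4.96428,-0.38590) → (-4.96,-0.39)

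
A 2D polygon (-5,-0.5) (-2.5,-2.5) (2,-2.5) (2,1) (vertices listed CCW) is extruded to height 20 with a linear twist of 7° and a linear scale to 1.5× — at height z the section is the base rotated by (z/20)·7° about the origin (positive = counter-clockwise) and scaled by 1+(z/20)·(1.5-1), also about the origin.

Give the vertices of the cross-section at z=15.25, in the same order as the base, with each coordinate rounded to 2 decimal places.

t = z/height = 15.25/20 = 0.7625
s = 1 + (scale-1)·z/height = 1 + (1.5-1)·15.25/20 = 1.381250
θ = twist·z/height = 7°·15.25/20 = 5.3375° = 0.093157 rad
cos θ = 0.995664, sin θ = 0.093022 (intermediates below are computed at full precision and shown rounded to 5 d.p.)
v1: (-5,-0.5) → rotate → (-4.93181,-0.96294) → ×s → (-6.81206,-1.33007) → (-6.81,-1.33)
v2: (-2.5,-2.5) → rotate → (-2.25660,-2.72172) → ×s → (-3.11693,-3.75937) → (-3.12,-3.76)
v3: (2,-2.5) → rotate → (2.22388,-2.30312) → ×s → (3.07174,-3.18118) → (3.07,-3.18)
v4: (2,1) → rotate → (1.89831,1.18171) → ×s → (2.62203,1.63223) → (2.62,1.63)

Cross-section at z=15.25: (-6.81,-1.33) (-3.12,-3.76) (3.07,-3.18) (2.62,1.63)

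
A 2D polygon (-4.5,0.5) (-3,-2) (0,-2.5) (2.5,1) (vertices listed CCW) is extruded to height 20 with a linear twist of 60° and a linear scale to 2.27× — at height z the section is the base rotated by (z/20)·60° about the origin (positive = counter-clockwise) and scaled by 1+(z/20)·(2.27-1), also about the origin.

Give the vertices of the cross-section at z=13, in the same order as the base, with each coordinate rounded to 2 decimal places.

Cross-section at z=13: (-6.96,-4.46) (-1.96,-6.28) (2.87,-3.55) (2.40,4.29)

t = z/height = 13/20 = 0.65
s = 1 + (scale-1)·z/height = 1 + (2.27-1)·13/20 = 1.825500
θ = twist·z/height = 60°·13/20 = 39.0000° = 0.680678 rad
cos θ = 0.777146, sin θ = 0.629320 (intermediates below are computed at full precision and shown rounded to 5 d.p.)
v1: (-4.5,0.5) → rotate → (-3.81182,-2.44337) → ×s → (-6.95847,-4.46037) → (-6.96,-4.46)
v2: (-3,-2) → rotate → (-1.07280,-3.44225) → ×s → (-1.95839,-6.28383) → (-1.96,-6.28)
v3: (0,-2.5) → rotate → (1.57330,-1.94286) → ×s → (2.87206,-3.54670) → (2.87,-3.55)
v4: (2.5,1) → rotate → (1.31354,2.35045) → ×s → (2.39788,4.29074) → (2.40,4.29)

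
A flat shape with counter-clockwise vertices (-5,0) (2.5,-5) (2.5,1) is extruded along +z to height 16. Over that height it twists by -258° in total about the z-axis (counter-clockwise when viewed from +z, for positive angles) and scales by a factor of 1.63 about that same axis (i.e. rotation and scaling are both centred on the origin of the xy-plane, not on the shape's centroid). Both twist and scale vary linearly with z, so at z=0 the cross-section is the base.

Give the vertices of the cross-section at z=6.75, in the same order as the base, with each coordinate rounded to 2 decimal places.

t = z/height = 6.75/16 = 0.421875
s = 1 + (scale-1)·z/height = 1 + (1.63-1)·6.75/16 = 1.265781
θ = twist·z/height = -258°·6.75/16 = -108.8438° = -1.899682 rad
cos θ = -0.322988, sin θ = -0.946403 (intermediates below are computed at full precision and shown rounded to 5 d.p.)
v1: (-5,0) → rotate → (1.61494,4.73201) → ×s → (2.04416,5.98970) → (2.04,5.99)
v2: (2.5,-5) → rotate → (-5.53949,-0.75107) → ×s → (-7.01178,-0.95068) → (-7.01,-0.95)
v3: (2.5,1) → rotate → (0.13893,-2.68900) → ×s → (0.17586,-3.40368) → (0.18,-3.40)

Cross-section at z=6.75: (2.04,5.99) (-7.01,-0.95) (0.18,-3.40)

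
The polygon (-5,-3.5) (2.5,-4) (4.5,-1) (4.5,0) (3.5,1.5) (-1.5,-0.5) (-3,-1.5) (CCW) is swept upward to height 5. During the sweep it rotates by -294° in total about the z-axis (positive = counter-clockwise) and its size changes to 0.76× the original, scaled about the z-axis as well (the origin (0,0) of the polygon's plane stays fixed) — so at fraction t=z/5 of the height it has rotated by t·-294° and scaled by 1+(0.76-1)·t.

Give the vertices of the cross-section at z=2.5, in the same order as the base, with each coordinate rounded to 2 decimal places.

t = z/height = 2.5/5 = 0.5
s = 1 + (scale-1)·z/height = 1 + (0.76-1)·2.5/5 = 0.880000
θ = twist·z/height = -294°·2.5/5 = -147.0000° = -2.565634 rad
cos θ = -0.838671, sin θ = -0.544639 (intermediates below are computed at full precision and shown rounded to 5 d.p.)
v1: (-5,-3.5) → rotate → (2.28712,5.65854) → ×s → (2.01266,4.97952) → (2.01,4.98)
v2: (2.5,-4) → rotate → (-4.27523,1.99308) → ×s → (-3.76220,1.75391) → (-3.76,1.75)
v3: (4.5,-1) → rotate → (-4.31866,-1.61221) → ×s → (-3.80042,-1.41874) → (-3.80,-1.42)
v4: (4.5,0) → rotate → (-3.77402,-2.45088) → ×s → (-3.32114,-2.15677) → (-3.32,-2.16)
v5: (3.5,1.5) → rotate → (-2.11839,-3.16424) → ×s → (-1.86418,-2.78453) → (-1.86,-2.78)
v6: (-1.5,-0.5) → rotate → (0.98569,1.23629) → ×s → (0.86740,1.08794) → (0.87,1.09)
v7: (-3,-1.5) → rotate → (1.69905,2.89192) → ×s → (1.49517,2.54489) → (1.50,2.54)

Cross-section at z=2.5: (2.01,4.98) (-3.76,1.75) (-3.80,-1.42) (-3.32,-2.16) (-1.86,-2.78) (0.87,1.09) (1.50,2.54)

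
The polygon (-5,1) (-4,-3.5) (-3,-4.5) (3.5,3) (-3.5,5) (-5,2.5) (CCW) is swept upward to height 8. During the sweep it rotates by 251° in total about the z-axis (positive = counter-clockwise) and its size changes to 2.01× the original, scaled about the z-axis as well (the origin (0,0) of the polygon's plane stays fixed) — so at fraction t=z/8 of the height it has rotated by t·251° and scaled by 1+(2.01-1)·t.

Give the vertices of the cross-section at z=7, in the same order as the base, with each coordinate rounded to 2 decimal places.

t = z/height = 7/8 = 0.875
s = 1 + (scale-1)·z/height = 1 + (2.01-1)·7/8 = 1.883750
θ = twist·z/height = 251°·7/8 = 219.6250° = 3.833179 rad
cos θ = -0.770235, sin θ = -0.637760 (intermediates below are computed at full precision and shown rounded to 5 d.p.)
v1: (-5,1) → rotate → (4.48894,2.41857) → ×s → (8.45603,4.55597) → (8.46,4.56)
v2: (-4,-3.5) → rotate → (0.84878,5.24686) → ×s → (1.59889,9.88378) → (1.60,9.88)
v3: (-3,-4.5) → rotate → (-0.55922,5.37934) → ×s → (-1.05342,10.13333) → (-1.05,10.13)
v4: (3.5,3) → rotate → (-0.78254,-4.54287) → ×s → (-1.47411,-8.55762) → (-1.47,-8.56)
v5: (-3.5,5) → rotate → (5.88462,-1.61901) → ×s → (11.08516,-3.04982) → (11.09,-3.05)
v6: (-5,2.5) → rotate → (5.44558,1.26321) → ×s → (10.25810,2.37958) → (10.26,2.38)

Cross-section at z=7: (8.46,4.56) (1.60,9.88) (-1.05,10.13) (-1.47,-8.56) (11.09,-3.05) (10.26,2.38)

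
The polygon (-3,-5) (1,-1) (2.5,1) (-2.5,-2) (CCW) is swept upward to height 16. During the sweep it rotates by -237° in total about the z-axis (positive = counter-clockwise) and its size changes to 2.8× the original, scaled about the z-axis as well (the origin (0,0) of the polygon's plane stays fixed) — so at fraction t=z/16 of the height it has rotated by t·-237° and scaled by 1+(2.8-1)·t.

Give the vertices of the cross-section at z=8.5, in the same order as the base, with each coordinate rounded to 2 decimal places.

Cross-section at z=8.5: (-4.48,10.49) (-2.73,-0.44) (-1.28,-5.11) (-0.30,6.26)

t = z/height = 8.5/16 = 0.53125
s = 1 + (scale-1)·z/height = 1 + (2.8-1)·8.5/16 = 1.956250
θ = twist·z/height = -237°·8.5/16 = -125.9063° = -2.197479 rad
cos θ = -0.586461, sin θ = -0.809978 (intermediates below are computed at full precision and shown rounded to 5 d.p.)
v1: (-3,-5) → rotate → (-2.29051,5.36224) → ×s → (-4.48080,10.48988) → (-4.48,10.49)
v2: (1,-1) → rotate → (-1.39644,-0.22352) → ×s → (-2.73178,-0.43726) → (-2.73,-0.44)
v3: (2.5,1) → rotate → (-0.65617,-2.61140) → ×s → (-1.28364,-5.10856) → (-1.28,-5.11)
v4: (-2.5,-2) → rotate → (-0.15380,3.19787) → ×s → (-0.30088,6.25582) → (-0.30,6.26)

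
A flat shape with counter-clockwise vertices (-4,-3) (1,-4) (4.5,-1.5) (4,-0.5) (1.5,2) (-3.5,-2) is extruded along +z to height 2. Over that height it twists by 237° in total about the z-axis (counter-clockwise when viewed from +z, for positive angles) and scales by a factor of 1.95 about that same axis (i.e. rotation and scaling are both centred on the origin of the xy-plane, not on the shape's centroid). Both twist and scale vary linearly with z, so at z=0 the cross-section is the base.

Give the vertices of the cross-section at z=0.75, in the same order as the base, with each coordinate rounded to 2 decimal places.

Cross-section at z=0.75: (3.96,-5.50) (5.45,1.25) (2.15,6.06) (0.78,5.41) (-2.67,2.09) (2.62,-4.80)

t = z/height = 0.75/2 = 0.375
s = 1 + (scale-1)·z/height = 1 + (1.95-1)·0.75/2 = 1.356250
θ = twist·z/height = 237°·0.75/2 = 88.8750° = 1.551161 rad
cos θ = 0.019634, sin θ = 0.999807 (intermediates below are computed at full precision and shown rounded to 5 d.p.)
v1: (-4,-3) → rotate → (2.92089,-4.05813) → ×s → (3.96145,-5.50384) → (3.96,-5.50)
v2: (1,-4) → rotate → (4.01886,0.92127) → ×s → (5.45058,1.24948) → (5.45,1.25)
v3: (4.5,-1.5) → rotate → (1.58806,4.46968) → ×s → (2.15381,6.06201) → (2.15,6.06)
v4: (4,-0.5) → rotate → (0.57844,3.98941) → ×s → (0.78451,5.41064) → (0.78,5.41)
v5: (1.5,2) → rotate → (-1.97016,1.53898) → ×s → (-2.67203,2.08724) → (-2.67,2.09)
v6: (-3.5,-2) → rotate → (1.93090,-3.53859) → ×s → (2.61878,-4.79922) → (2.62,-4.80)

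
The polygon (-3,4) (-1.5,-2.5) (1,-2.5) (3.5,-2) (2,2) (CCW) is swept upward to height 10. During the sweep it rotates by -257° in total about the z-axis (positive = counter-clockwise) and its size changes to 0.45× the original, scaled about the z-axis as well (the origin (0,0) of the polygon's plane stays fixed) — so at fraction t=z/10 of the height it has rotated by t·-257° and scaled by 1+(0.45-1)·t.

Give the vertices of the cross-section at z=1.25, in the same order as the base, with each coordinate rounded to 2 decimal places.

t = z/height = 1.25/10 = 0.125
s = 1 + (scale-1)·z/height = 1 + (0.45-1)·1.25/10 = 0.931250
θ = twist·z/height = -257°·1.25/10 = -32.1250° = -0.560687 rad
cos θ = 0.846890, sin θ = -0.531768 (intermediates below are computed at full precision and shown rounded to 5 d.p.)
v1: (-3,4) → rotate → (-0.41360,4.98286) → ×s → (-0.38516,4.64029) → (-0.39,4.64)
v2: (-1.5,-2.5) → rotate → (-2.59976,-1.31957) → ×s → (-2.42102,-1.22885) → (-2.42,-1.23)
v3: (1,-2.5) → rotate → (-0.48253,-2.64899) → ×s → (-0.44936,-2.46687) → (-0.45,-2.47)
v4: (3.5,-2) → rotate → (1.90058,-3.55497) → ×s → (1.76991,-3.31056) → (1.77,-3.31)
v5: (2,2) → rotate → (2.75732,0.63024) → ×s → (2.56775,0.58691) → (2.57,0.59)

Cross-section at z=1.25: (-0.39,4.64) (-2.42,-1.23) (-0.45,-2.47) (1.77,-3.31) (2.57,0.59)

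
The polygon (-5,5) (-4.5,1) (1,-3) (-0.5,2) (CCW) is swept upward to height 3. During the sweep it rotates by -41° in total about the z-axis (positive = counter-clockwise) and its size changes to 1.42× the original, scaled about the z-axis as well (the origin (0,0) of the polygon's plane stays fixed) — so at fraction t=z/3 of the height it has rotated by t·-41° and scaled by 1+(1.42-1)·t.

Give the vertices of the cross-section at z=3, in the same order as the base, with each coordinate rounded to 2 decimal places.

t = z/height = 3/3 = 1
s = 1 + (scale-1)·z/height = 1 + (1.42-1)·3/3 = 1.420000
θ = twist·z/height = -41°·3/3 = -41.0000° = -0.715585 rad
cos θ = 0.754710, sin θ = -0.656059 (intermediates below are computed at full precision and shown rounded to 5 d.p.)
v1: (-5,5) → rotate → (-0.49325,7.05384) → ×s → (-0.70042,10.01646) → (-0.70,10.02)
v2: (-4.5,1) → rotate → (-2.74013,3.70698) → ×s → (-3.89099,5.26390) → (-3.89,5.26)
v3: (1,-3) → rotate → (-1.21347,-2.92019) → ×s → (-1.72312,-4.14667) → (-1.72,-4.15)
v4: (-0.5,2) → rotate → (0.93476,1.83745) → ×s → (1.32736,2.60918) → (1.33,2.61)

Cross-section at z=3: (-0.70,10.02) (-3.89,5.26) (-1.72,-4.15) (1.33,2.61)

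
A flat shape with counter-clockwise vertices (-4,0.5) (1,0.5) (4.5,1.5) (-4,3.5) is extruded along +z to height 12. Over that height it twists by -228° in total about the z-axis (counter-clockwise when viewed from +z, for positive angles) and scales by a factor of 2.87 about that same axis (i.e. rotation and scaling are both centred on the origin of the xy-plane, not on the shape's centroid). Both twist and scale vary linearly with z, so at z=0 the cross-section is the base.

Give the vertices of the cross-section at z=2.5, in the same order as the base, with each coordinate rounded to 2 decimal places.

t = z/height = 2.5/12 = 0.208333
s = 1 + (scale-1)·z/height = 1 + (2.87-1)·2.5/12 = 1.389583
θ = twist·z/height = -228°·2.5/12 = -47.5000° = -0.829031 rad
cos θ = 0.675590, sin θ = -0.737277 (intermediates below are computed at full precision and shown rounded to 5 d.p.)
v1: (-4,0.5) → rotate → (-2.33372,3.28690) → ×s → (-3.24290,4.56743) → (-3.24,4.57)
v2: (1,0.5) → rotate → (1.04423,-0.39948) → ×s → (1.45104,-0.55511) → (1.45,-0.56)
v3: (4.5,1.5) → rotate → (4.14607,-2.30436) → ×s → (5.76131,-3.20210) → (5.76,-3.20)
v4: (-4,3.5) → rotate → (-0.12189,5.31368) → ×s → (-0.16938,7.38379) → (-0.17,7.38)

Cross-section at z=2.5: (-3.24,4.57) (1.45,-0.56) (5.76,-3.20) (-0.17,7.38)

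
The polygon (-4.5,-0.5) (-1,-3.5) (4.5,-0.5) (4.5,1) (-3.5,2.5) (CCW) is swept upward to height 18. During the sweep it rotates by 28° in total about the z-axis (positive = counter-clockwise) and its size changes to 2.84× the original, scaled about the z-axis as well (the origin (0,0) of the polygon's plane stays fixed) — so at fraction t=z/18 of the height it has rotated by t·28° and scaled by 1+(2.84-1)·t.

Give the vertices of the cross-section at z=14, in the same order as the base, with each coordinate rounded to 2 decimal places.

Cross-section at z=14: (-9.71,-5.19) (0.90,-8.80) (10.61,2.93) (9.26,6.32) (-10.16,2.49)

t = z/height = 14/18 = 0.777778
s = 1 + (scale-1)·z/height = 1 + (2.84-1)·14/18 = 2.431111
θ = twist·z/height = 28°·14/18 = 21.7778° = 0.380094 rad
cos θ = 0.928630, sin θ = 0.371008 (intermediates below are computed at full precision and shown rounded to 5 d.p.)
v1: (-4.5,-0.5) → rotate → (-3.99333,-2.13385) → ×s → (-9.70823,-5.18763) → (-9.71,-5.19)
v2: (-1,-3.5) → rotate → (0.36990,-3.62121) → ×s → (0.89926,-8.80357) → (0.90,-8.80)
v3: (4.5,-0.5) → rotate → (4.36434,1.20522) → ×s → (10.61019,2.93002) → (10.61,2.93)
v4: (4.5,1) → rotate → (3.80783,2.59816) → ×s → (9.25725,6.31643) → (9.26,6.32)
v5: (-3.5,2.5) → rotate → (-4.17772,1.02305) → ×s → (-10.15651,2.48714) → (-10.16,2.49)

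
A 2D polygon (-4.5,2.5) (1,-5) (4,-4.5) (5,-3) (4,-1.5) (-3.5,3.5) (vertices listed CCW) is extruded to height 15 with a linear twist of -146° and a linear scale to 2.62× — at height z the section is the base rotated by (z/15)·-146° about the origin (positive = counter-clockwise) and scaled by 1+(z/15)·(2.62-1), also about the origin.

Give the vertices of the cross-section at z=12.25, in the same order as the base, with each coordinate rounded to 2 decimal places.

t = z/height = 12.25/15 = 0.816667
s = 1 + (scale-1)·z/height = 1 + (2.62-1)·12.25/15 = 2.323000
θ = twist·z/height = -146°·12.25/15 = -119.2333° = -2.081014 rad
cos θ = -0.488367, sin θ = -0.872638 (intermediates below are computed at full precision and shown rounded to 5 d.p.)
v1: (-4.5,2.5) → rotate → (4.37925,2.70595) → ×s → (10.17299,6.28593) → (10.17,6.29)
v2: (1,-5) → rotate → (-4.85156,1.56920) → ×s → (-11.27017,3.64525) → (-11.27,3.65)
v3: (4,-4.5) → rotate → (-5.88034,-1.29290) → ×s → (-13.66003,-3.00340) → (-13.66,-3.00)
v4: (5,-3) → rotate → (-5.05975,-2.89809) → ×s → (-11.75380,-6.73226) → (-11.75,-6.73)
v5: (4,-1.5) → rotate → (-3.26243,-2.75800) → ×s → (-7.57862,-6.40684) → (-7.58,-6.41)
v6: (-3.5,3.5) → rotate → (4.76352,1.34495) → ×s → (11.06566,3.12431) → (11.07,3.12)

Cross-section at z=12.25: (10.17,6.29) (-11.27,3.65) (-13.66,-3.00) (-11.75,-6.73) (-7.58,-6.41) (11.07,3.12)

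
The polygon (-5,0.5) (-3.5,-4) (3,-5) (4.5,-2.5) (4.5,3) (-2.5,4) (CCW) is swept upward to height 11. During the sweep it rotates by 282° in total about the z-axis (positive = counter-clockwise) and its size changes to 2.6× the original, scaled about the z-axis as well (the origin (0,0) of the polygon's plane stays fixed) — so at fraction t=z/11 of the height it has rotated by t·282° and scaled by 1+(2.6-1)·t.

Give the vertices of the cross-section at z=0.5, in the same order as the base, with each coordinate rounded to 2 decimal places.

Cross-section at z=0.5: (-5.35,-0.67) (-2.71,-5.02) (4.33,-4.52) (5.30,-1.54) (3.99,4.21) (-3.57,3.59)

t = z/height = 0.5/11 = 0.0454545
s = 1 + (scale-1)·z/height = 1 + (2.6-1)·0.5/11 = 1.072727
θ = twist·z/height = 282°·0.5/11 = 12.8182° = 0.223719 rad
cos θ = 0.975079, sin θ = 0.221858 (intermediates below are computed at full precision and shown rounded to 5 d.p.)
v1: (-5,0.5) → rotate → (-4.98632,-0.62175) → ×s → (-5.34897,-0.66697) → (-5.35,-0.67)
v2: (-3.5,-4) → rotate → (-2.52534,-4.67682) → ×s → (-2.70901,-5.01695) → (-2.71,-5.02)
v3: (3,-5) → rotate → (4.03453,-4.20982) → ×s → (4.32795,-4.51599) → (4.33,-4.52)
v4: (4.5,-2.5) → rotate → (4.94250,-1.43934) → ×s → (5.30195,-1.54402) → (5.30,-1.54)
v5: (4.5,3) → rotate → (3.72228,3.92360) → ×s → (3.99299,4.20895) → (3.99,4.21)
v6: (-2.5,4) → rotate → (-3.32513,3.34567) → ×s → (-3.56696,3.58899) → (-3.57,3.59)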